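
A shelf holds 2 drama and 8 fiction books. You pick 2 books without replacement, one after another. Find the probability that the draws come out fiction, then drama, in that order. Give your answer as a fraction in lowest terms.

Each draw changes the counts, so multiply the conditional probabilities along the sequence:
P = 8/10 × 2/9 = 16/90 = 8/45.

8/45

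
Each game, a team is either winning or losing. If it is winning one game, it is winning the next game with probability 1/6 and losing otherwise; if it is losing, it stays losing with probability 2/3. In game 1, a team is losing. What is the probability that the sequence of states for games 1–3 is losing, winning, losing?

5/18

Game 1 is given. For each transition, use the conditional probability from the current state:
P(winning | losing) = 1/3; P(losing | winning) = 5/6.
P = 1/3 × 5/6 = 5/18.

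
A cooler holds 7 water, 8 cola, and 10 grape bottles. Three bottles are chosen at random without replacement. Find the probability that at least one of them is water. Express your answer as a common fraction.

371/575

P(no water) = 18/25 × 17/24 × 16/23 = 4896/13800 = 204/575.
P(at least one) = 1 − 204/575 = 371/575.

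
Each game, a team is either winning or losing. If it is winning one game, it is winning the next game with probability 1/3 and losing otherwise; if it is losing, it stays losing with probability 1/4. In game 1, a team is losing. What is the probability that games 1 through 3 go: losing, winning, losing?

Game 1 is given. For each transition, use the conditional probability from the current state:
P(winning | losing) = 3/4; P(losing | winning) = 2/3.
P = 3/4 × 2/3 = 6/12 = 1/2.

1/2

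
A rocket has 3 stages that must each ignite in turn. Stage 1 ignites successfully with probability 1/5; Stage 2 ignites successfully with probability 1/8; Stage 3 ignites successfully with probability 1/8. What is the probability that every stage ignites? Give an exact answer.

Multiplying along the chain,
P = 1/5 × 1/8 × 1/8 = 1/320.

1/320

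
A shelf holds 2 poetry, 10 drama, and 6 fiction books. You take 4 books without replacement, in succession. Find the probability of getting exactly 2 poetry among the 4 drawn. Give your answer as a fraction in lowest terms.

One ordering (poetry drawn first) has probability 2/18 × 1/17 × 16/16 × 15/15 = 480/73440 = 1/153.
There are C(4,2) = 6 such orderings, each equally likely, so P = 6 × 1/153 = 2/51.

2/51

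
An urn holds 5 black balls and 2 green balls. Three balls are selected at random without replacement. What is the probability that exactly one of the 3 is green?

One ordering (green drawn first) has probability 2/7 × 5/6 × 4/5 = 40/210 = 4/21.
There are C(3,1) = 3 such orderings, each equally likely, so P = 3 × 4/21 = 4/7.

4/7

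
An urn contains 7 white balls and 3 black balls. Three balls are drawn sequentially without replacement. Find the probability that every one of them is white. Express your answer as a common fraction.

P(all white) = 7/10 × 6/9 × 5/8 = 210/720 = 7/24.

7/24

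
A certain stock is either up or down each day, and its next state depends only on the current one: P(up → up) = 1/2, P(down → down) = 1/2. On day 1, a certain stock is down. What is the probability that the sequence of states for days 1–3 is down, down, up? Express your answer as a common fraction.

Day 1 is given. For each transition, use the conditional probability from the current state:
P(down | down) = 1/2; P(up | down) = 1/2.
P = 1/2 × 1/2 = 1/4.

1/4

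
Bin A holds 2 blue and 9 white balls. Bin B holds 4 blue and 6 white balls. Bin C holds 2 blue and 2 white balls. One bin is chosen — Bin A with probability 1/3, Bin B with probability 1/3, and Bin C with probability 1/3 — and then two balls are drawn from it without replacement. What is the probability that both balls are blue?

From Bin A: P(both blue) = (2/11)(1/10) = 1/55.
From Bin B: P(both blue) = (4/10)(3/9) = 2/15.
From Bin C: P(both blue) = (2/4)(1/3) = 1/6.
Total probability = (1/3)(1/55) + (1/3)(2/15) + (1/3)(1/6) = 7/66.

7/66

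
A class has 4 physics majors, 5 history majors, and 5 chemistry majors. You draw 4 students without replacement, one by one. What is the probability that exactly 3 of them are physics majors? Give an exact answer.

40/1001

One ordering (physics majors drawn first) has probability 4/14 × 3/13 × 2/12 × 10/11 = 240/24024 = 10/1001.
There are C(4,3) = 4 such orderings, each equally likely, so P = 4 × 10/1001 = 40/1001.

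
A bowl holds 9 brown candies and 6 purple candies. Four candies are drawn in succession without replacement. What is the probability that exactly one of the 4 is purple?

24/65

One ordering (purple drawn first) has probability 6/15 × 9/14 × 8/13 × 7/12 = 3024/32760 = 6/65.
There are C(4,1) = 4 such orderings, each equally likely, so P = 4 × 6/65 = 24/65.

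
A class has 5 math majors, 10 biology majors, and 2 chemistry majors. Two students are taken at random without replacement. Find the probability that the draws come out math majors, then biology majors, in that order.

25/136

Each draw changes the counts, so multiply the conditional probabilities along the sequence:
P = 5/17 × 10/16 = 50/272 = 25/136.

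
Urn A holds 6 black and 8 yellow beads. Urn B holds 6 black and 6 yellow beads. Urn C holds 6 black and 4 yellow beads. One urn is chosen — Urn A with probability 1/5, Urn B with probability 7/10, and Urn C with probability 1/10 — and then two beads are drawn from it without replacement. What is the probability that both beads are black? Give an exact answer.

13537/60060

From Urn A: P(both black) = (6/14)(5/13) = 15/91.
From Urn B: P(both black) = (6/12)(5/11) = 5/22.
From Urn C: P(both black) = (6/10)(5/9) = 1/3.
Total probability = (1/5)(15/91) + (7/10)(5/22) + (1/10)(1/3) = 13537/60060.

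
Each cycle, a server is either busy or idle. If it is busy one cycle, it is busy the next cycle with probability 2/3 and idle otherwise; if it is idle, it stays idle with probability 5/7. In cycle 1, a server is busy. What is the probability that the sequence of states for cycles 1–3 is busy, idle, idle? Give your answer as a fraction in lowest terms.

5/21

Cycle 1 is given. For each transition, use the conditional probability from the current state:
P(idle | busy) = 1/3; P(idle | idle) = 5/7.
P = 1/3 × 5/7 = 5/21.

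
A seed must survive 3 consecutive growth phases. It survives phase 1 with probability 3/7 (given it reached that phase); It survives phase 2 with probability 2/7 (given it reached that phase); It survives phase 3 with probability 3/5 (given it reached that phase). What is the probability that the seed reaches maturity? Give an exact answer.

18/245

The events are sequential, so multiply the conditional probabilities:
P = 3/7 × 2/7 × 3/5 = 18/245.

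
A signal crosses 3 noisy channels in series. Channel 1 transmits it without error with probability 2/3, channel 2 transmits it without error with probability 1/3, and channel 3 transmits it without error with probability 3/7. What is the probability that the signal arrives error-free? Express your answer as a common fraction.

2/21

Each stage is reached only if all earlier stages succeed, so
P = 2/3 × 1/3 × 3/7 = 6/63 = 2/21.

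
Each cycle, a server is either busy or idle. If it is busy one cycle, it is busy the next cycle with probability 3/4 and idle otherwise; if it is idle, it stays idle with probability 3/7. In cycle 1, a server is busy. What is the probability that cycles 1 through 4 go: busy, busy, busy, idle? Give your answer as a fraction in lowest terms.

Cycle 1 is given. For each transition, use the conditional probability from the current state:
P(busy | busy) = 3/4; P(busy | busy) = 3/4; P(idle | busy) = 1/4.
P = 3/4 × 3/4 × 1/4 = 9/64.

9/64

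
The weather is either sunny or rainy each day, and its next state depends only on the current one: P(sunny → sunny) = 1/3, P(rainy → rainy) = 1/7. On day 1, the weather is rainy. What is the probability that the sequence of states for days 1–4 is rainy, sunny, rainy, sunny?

Day 1 is given. For each transition, use the conditional probability from the current state:
P(sunny | rainy) = 6/7; P(rainy | sunny) = 2/3; P(sunny | rainy) = 6/7.
P = 6/7 × 2/3 × 6/7 = 72/147 = 24/49.

24/49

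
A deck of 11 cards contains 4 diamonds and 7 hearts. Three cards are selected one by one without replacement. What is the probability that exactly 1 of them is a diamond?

28/55

One ordering (a diamond drawn first) has probability 4/11 × 7/10 × 6/9 = 168/990 = 28/165.
There are C(3,1) = 3 such orderings, each equally likely, so P = 3 × 28/165 = 28/55.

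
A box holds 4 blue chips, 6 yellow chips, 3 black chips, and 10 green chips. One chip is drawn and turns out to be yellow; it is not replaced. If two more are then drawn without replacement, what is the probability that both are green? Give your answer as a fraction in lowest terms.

After the first draw, 10 of the remaining 22 chips are green.
P = 10/22 × 9/21 = 90/462 = 15/77.

15/77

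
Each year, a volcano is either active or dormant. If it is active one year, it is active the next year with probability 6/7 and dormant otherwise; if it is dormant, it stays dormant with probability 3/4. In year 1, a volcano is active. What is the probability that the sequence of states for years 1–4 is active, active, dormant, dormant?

9/98

Year 1 is given. For each transition, use the conditional probability from the current state:
P(active | active) = 6/7; P(dormant | active) = 1/7; P(dormant | dormant) = 3/4.
P = 6/7 × 1/7 × 3/4 = 18/196 = 9/98.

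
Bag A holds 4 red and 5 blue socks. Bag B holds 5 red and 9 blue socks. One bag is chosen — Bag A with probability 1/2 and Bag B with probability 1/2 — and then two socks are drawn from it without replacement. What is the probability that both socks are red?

From Bag A: P(both red) = (4/9)(3/8) = 1/6.
From Bag B: P(both red) = (5/14)(4/13) = 10/91.
Total probability = (1/2)(1/6) + (1/2)(10/91) = 151/1092.

151/1092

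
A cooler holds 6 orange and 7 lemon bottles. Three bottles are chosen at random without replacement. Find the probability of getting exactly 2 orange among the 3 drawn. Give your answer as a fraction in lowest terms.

One ordering (orange drawn first) has probability 6/13 × 5/12 × 7/11 = 210/1716 = 35/286.
There are C(3,2) = 3 such orderings, each equally likely, so P = 3 × 35/286 = 105/286.

105/286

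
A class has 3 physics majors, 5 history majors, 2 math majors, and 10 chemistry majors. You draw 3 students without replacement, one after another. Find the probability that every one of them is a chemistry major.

P = 10/20 × 9/19 × 8/18 = 720/6840 = 2/19.

2/19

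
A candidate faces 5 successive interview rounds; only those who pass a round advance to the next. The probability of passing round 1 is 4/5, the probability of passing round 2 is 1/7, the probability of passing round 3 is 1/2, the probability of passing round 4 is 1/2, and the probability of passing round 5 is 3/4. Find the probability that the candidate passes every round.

The events are sequential, so multiply the conditional probabilities:
P = 4/5 × 1/7 × 1/2 × 1/2 × 3/4 = 12/560 = 3/140.

3/140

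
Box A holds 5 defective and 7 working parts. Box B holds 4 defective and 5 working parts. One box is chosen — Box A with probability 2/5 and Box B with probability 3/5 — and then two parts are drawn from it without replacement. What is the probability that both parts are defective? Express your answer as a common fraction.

From Box A: P(both defective) = (5/12)(4/11) = 5/33.
From Box B: P(both defective) = (4/9)(3/8) = 1/6.
Total probability = (2/5)(5/33) + (3/5)(1/6) = 53/330.

53/330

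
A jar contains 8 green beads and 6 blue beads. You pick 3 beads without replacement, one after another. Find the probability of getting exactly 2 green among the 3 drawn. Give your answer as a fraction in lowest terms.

6/13

One ordering (green drawn first) has probability 8/14 × 7/13 × 6/12 = 336/2184 = 2/13.
There are C(3,2) = 3 such orderings, each equally likely, so P = 3 × 2/13 = 6/13.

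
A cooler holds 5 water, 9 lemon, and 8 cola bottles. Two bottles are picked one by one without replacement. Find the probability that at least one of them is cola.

P(no cola) = 14/22 × 13/21 = 182/462 = 13/33.
P(at least one) = 1 − 13/33 = 20/33.

20/33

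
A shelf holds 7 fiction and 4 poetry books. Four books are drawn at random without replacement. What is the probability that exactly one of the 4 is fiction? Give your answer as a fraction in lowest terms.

One ordering (fiction drawn first) has probability 7/11 × 4/10 × 3/9 × 2/8 = 168/7920 = 7/330.
There are C(4,1) = 4 such orderings, each equally likely, so P = 4 × 7/330 = 14/165.

14/165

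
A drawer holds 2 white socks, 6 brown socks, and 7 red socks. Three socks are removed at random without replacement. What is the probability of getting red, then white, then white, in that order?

1/195

Each draw changes the counts, so multiply the conditional probabilities along the sequence:
P = 7/15 × 2/14 × 1/13 = 14/2730 = 1/195.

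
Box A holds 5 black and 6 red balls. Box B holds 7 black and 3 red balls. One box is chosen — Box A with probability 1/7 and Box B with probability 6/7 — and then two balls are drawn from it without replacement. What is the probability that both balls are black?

From Box A: P(both black) = (5/11)(4/10) = 2/11.
From Box B: P(both black) = (7/10)(6/9) = 7/15.
Total probability = (1/7)(2/11) + (6/7)(7/15) = 164/385.

164/385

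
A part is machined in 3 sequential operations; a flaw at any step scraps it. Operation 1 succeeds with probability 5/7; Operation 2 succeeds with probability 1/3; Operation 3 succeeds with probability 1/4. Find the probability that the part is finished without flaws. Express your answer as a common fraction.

5/84

The events are sequential, so multiply the conditional probabilities:
P = 5/7 × 1/3 × 1/4 = 5/84.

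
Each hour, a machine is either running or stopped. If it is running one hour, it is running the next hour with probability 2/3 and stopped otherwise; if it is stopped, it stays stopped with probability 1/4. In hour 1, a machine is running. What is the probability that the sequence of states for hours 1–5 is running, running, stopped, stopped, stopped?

Hour 1 is given. For each transition, use the conditional probability from the current state:
P(running | running) = 2/3; P(stopped | running) = 1/3; P(stopped | stopped) = 1/4; P(stopped | stopped) = 1/4.
P = 2/3 × 1/3 × 1/4 × 1/4 = 2/144 = 1/72.

1/72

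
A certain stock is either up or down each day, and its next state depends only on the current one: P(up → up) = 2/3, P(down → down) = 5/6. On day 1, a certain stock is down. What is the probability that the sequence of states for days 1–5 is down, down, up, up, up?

5/81

Day 1 is given. For each transition, use the conditional probability from the current state:
P(down | down) = 5/6; P(up | down) = 1/6; P(up | up) = 2/3; P(up | up) = 2/3.
P = 5/6 × 1/6 × 2/3 × 2/3 = 20/324 = 5/81.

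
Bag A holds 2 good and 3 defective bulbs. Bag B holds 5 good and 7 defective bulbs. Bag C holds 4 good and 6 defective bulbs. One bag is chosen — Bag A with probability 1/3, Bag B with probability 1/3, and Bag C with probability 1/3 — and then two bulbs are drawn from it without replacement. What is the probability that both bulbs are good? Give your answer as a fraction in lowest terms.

127/990

From Bag A: P(both good) = (2/5)(1/4) = 1/10.
From Bag B: P(both good) = (5/12)(4/11) = 5/33.
From Bag C: P(both good) = (4/10)(3/9) = 2/15.
Total probability = (1/3)(1/10) + (1/3)(5/33) + (1/3)(2/15) = 127/990.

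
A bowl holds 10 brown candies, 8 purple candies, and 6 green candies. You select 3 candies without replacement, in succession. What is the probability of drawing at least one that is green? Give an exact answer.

151/253

P(no green) = 18/24 × 17/23 × 16/22 = 4896/12144 = 102/253.
P(at least one) = 1 − 102/253 = 151/253.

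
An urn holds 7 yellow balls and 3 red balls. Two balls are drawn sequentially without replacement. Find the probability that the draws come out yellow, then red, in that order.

Chain rule:
P = 7/10 × 3/9 = 21/90 = 7/30.

7/30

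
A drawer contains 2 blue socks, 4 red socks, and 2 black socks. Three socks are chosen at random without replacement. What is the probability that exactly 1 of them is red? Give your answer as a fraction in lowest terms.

3/7

One ordering (red drawn first) has probability 4/8 × 4/7 × 3/6 = 48/336 = 1/7.
There are C(3,1) = 3 such orderings, each equally likely, so P = 3 × 1/7 = 3/7.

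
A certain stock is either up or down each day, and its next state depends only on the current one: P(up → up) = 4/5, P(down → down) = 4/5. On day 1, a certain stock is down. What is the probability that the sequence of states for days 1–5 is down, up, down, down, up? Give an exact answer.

4/625

Day 1 is given. For each transition, use the conditional probability from the current state:
P(up | down) = 1/5; P(down | up) = 1/5; P(down | down) = 4/5; P(up | down) = 1/5.
P = 1/5 × 1/5 × 4/5 × 1/5 = 4/625.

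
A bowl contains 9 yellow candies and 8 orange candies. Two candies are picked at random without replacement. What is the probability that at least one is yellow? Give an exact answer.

P(no yellow) = 8/17 × 7/16 = 56/272 = 7/34.
P(at least one) = 1 − 7/34 = 27/34.

27/34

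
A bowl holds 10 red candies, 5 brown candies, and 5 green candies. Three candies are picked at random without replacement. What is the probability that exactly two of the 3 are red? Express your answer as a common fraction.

15/38

One ordering (red drawn first) has probability 10/20 × 9/19 × 10/18 = 900/6840 = 5/38.
There are C(3,2) = 3 such orderings, each equally likely, so P = 3 × 5/38 = 15/38.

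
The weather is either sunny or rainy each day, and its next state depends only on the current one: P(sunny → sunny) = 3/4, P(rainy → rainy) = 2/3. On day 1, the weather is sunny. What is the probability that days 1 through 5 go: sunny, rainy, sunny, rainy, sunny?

Day 1 is given. For each transition, use the conditional probability from the current state:
P(rainy | sunny) = 1/4; P(sunny | rainy) = 1/3; P(rainy | sunny) = 1/4; P(sunny | rainy) = 1/3.
P = 1/4 × 1/3 × 1/4 × 1/3 = 1/144.

1/144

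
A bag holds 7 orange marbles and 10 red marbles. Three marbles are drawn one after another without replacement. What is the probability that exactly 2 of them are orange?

21/68

One ordering (orange drawn first) has probability 7/17 × 6/16 × 10/15 = 420/4080 = 7/68.
There are C(3,2) = 3 such orderings, each equally likely, so P = 3 × 7/68 = 21/68.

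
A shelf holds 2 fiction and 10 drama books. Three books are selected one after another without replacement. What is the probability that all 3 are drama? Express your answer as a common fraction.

6/11

P = 10/12 × 9/11 × 8/10 = 720/1320 = 6/11.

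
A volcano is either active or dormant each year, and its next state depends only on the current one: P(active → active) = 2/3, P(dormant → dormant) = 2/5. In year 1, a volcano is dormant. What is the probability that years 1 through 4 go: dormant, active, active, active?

Year 1 is given. For each transition, use the conditional probability from the current state:
P(active | dormant) = 3/5; P(active | active) = 2/3; P(active | active) = 2/3.
P = 3/5 × 2/3 × 2/3 = 12/45 = 4/15.

4/15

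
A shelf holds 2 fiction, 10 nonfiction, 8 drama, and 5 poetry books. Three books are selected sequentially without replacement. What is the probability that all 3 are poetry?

1/230

P = 5/25 × 4/24 × 3/23 = 60/13800 = 1/230.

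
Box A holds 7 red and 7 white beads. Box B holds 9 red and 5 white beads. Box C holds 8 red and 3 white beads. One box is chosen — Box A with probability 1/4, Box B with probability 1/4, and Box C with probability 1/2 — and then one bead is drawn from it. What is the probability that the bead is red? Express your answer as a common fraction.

From Box A: P(red) = 7/14.
From Box B: P(red) = 9/14.
From Box C: P(red) = 8/11.
Total probability = (1/4)(7/14) + (1/4)(9/14) + (1/2)(8/11) = 50/77.

50/77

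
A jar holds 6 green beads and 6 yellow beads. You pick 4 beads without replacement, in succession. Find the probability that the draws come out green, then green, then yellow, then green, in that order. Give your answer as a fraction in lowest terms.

Chain rule:
P = 6/12 × 5/11 × 6/10 × 4/9 = 720/11880 = 2/33.

2/33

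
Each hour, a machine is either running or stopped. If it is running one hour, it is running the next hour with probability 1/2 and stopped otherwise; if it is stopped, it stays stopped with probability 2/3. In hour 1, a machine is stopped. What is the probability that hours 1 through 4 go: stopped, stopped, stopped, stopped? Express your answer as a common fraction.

8/27

Hour 1 is given. For each transition, use the conditional probability from the current state:
P(stopped | stopped) = 2/3; P(stopped | stopped) = 2/3; P(stopped | stopped) = 2/3.
P = 2/3 × 2/3 × 2/3 = 8/27.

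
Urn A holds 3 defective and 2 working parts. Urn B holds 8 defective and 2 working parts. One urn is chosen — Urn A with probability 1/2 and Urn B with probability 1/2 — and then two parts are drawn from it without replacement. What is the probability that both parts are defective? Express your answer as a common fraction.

From Urn A: P(both defective) = (3/5)(2/4) = 3/10.
From Urn B: P(both defective) = (8/10)(7/9) = 28/45.
Total probability = (1/2)(3/10) + (1/2)(28/45) = 83/180.

83/180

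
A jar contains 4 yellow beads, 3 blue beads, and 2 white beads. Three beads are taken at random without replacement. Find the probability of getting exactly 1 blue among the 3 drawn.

15/28

One ordering (blue drawn first) has probability 3/9 × 6/8 × 5/7 = 90/504 = 5/28.
There are C(3,1) = 3 such orderings, each equally likely, so P = 3 × 5/28 = 15/28.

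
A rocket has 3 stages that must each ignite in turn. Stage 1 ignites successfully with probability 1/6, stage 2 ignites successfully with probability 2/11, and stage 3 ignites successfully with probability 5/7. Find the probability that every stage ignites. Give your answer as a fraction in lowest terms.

5/231

The events are sequential, so multiply the conditional probabilities:
P = 1/6 × 2/11 × 5/7 = 10/462 = 5/231.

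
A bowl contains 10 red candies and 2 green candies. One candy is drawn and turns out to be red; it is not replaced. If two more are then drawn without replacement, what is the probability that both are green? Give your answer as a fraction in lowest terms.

1/55

After the first draw, 2 of the remaining 11 candies are green.
P = 2/11 × 1/10 = 2/110 = 1/55.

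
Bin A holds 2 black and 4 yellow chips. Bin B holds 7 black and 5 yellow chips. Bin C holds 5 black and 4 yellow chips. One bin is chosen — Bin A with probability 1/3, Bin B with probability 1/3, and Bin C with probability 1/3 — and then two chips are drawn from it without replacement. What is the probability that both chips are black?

328/1485

From Bin A: P(both black) = (2/6)(1/5) = 1/15.
From Bin B: P(both black) = (7/12)(6/11) = 7/22.
From Bin C: P(both black) = (5/9)(4/8) = 5/18.
Total probability = (1/3)(1/15) + (1/3)(7/22) + (1/3)(5/18) = 328/1485.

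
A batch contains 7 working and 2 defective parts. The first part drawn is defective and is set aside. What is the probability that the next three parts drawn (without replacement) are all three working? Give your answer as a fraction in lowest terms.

With the first part removed, 7 working remain out of 8.
P = 7/8 × 6/7 × 5/6 = 210/336 = 5/8.

5/8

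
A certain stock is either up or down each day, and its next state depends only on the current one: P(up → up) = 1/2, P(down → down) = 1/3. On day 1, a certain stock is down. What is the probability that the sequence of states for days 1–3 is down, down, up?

Day 1 is given. For each transition, use the conditional probability from the current state:
P(down | down) = 1/3; P(up | down) = 2/3.
P = 1/3 × 2/3 = 2/9.

2/9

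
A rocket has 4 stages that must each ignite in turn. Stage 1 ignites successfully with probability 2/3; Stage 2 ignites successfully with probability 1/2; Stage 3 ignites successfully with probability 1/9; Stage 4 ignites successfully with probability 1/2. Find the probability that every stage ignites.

Multiplying along the chain,
P = 2/3 × 1/2 × 1/9 × 1/2 = 2/108 = 1/54.

1/54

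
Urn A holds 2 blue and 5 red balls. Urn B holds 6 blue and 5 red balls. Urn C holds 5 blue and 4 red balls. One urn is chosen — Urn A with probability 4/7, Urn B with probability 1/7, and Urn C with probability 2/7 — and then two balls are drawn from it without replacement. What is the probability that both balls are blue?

From Urn A: P(both blue) = (2/7)(1/6) = 1/21.
From Urn B: P(both blue) = (6/11)(5/10) = 3/11.
From Urn C: P(both blue) = (5/9)(4/8) = 5/18.
Total probability = (4/7)(1/21) + (1/7)(3/11) + (2/7)(5/18) = 706/4851.

706/4851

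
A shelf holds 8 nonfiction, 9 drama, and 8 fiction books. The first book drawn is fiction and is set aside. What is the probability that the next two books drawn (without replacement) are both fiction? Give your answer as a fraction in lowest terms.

7/92

After the first draw, 7 of the remaining 24 books are fiction.
P = 7/24 × 6/23 = 42/552 = 7/92.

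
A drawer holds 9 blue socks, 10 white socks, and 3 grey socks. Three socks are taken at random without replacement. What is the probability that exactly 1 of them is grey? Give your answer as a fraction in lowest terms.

One ordering (grey drawn first) has probability 3/22 × 19/21 × 18/20 = 1026/9240 = 171/1540.
There are C(3,1) = 3 such orderings, each equally likely, so P = 3 × 171/1540 = 513/1540.

513/1540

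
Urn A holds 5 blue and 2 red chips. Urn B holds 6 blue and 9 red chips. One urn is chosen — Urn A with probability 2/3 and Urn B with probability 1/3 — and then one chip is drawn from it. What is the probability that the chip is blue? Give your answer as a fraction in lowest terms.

From Urn A: P(blue) = 5/7.
From Urn B: P(blue) = 6/15.
Total probability = (2/3)(5/7) + (1/3)(6/15) = 64/105.

64/105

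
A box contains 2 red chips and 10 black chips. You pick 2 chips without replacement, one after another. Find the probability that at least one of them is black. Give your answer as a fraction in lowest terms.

P(no black) = 2/12 × 1/11 = 2/132 = 1/66.
P(at least one) = 1 − 1/66 = 65/66.

65/66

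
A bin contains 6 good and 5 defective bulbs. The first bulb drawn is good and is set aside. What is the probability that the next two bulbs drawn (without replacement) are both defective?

After the first draw, 5 of the remaining 10 bulbs are defective.
P = 5/10 × 4/9 = 20/90 = 2/9.

2/9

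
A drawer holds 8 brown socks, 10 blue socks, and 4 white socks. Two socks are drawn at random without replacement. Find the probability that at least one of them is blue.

P(no blue) = 12/22 × 11/21 = 132/462 = 2/7.
P(at least one) = 1 − 2/7 = 5/7.

5/7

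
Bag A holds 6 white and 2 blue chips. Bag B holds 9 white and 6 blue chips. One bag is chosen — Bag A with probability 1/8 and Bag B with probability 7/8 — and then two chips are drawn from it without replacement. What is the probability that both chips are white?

411/1120

From Bag A: P(both white) = (6/8)(5/7) = 15/28.
From Bag B: P(both white) = (9/15)(8/14) = 12/35.
Total probability = (1/8)(15/28) + (7/8)(12/35) = 411/1120.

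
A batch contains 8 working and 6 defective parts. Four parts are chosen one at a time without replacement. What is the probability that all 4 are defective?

15/1001

P(every draw is defective) = 6/14 × 5/13 × 4/12 × 3/11 = 360/24024 = 15/1001.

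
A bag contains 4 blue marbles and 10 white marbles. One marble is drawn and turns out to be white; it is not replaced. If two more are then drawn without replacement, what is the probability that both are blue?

With the first marble removed, 4 blue remain out of 13.
P = 4/13 × 3/12 = 12/156 = 1/13.

1/13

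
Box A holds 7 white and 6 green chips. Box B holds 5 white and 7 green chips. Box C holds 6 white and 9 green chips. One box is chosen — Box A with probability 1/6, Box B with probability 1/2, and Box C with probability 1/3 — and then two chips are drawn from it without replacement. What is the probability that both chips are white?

From Box A: P(both white) = (7/13)(6/12) = 7/26.
From Box B: P(both white) = (5/12)(4/11) = 5/33.
From Box C: P(both white) = (6/15)(5/14) = 1/7.
Total probability = (1/6)(7/26) + (1/2)(5/33) + (1/3)(1/7) = 2021/12012.

2021/12012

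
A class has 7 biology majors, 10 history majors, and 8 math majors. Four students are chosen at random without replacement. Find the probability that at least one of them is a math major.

P(no math majors) = 17/25 × 16/24 × 15/23 × 14/22 = 57120/303600 = 238/1265.
P(at least one) = 1 − 238/1265 = 1027/1265.

1027/1265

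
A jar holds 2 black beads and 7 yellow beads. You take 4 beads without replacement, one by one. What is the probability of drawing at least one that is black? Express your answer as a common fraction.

13/18

P(no black) = 7/9 × 6/8 × 5/7 × 4/6 = 840/3024 = 5/18.
P(at least one) = 1 − 5/18 = 13/18.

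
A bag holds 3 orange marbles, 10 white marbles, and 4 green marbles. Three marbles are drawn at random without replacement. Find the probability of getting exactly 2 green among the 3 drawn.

One ordering (green drawn first) has probability 4/17 × 3/16 × 13/15 = 156/4080 = 13/340.
There are C(3,2) = 3 such orderings, each equally likely, so P = 3 × 13/340 = 39/340.

39/340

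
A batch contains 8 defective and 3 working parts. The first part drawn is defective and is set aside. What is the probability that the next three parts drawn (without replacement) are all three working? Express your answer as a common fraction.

With the first part removed, 3 working remain out of 10.
P = 3/10 × 2/9 × 1/8 = 6/720 = 1/120.

1/120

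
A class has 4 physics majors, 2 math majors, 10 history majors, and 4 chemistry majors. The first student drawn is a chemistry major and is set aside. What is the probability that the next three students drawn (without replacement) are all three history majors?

40/323

After the first draw, 10 of the remaining 19 students are history majors.
P = 10/19 × 9/18 × 8/17 = 720/5814 = 40/323.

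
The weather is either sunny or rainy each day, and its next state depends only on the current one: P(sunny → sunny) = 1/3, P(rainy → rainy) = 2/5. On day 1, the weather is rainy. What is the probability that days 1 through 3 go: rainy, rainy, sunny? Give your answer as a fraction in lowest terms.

Day 1 is given. For each transition, use the conditional probability from the current state:
P(rainy | rainy) = 2/5; P(sunny | rainy) = 3/5.
P = 2/5 × 3/5 = 6/25.

6/25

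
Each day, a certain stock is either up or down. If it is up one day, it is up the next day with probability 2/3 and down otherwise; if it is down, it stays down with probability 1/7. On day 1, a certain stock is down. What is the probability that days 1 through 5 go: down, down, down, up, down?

Day 1 is given. For each transition, use the conditional probability from the current state:
P(down | down) = 1/7; P(down | down) = 1/7; P(up | down) = 6/7; P(down | up) = 1/3.
P = 1/7 × 1/7 × 6/7 × 1/3 = 6/1029 = 2/343.

2/343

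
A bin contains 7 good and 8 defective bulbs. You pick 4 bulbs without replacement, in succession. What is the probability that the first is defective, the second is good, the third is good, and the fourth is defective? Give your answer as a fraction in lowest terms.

Each draw changes the counts, so multiply the conditional probabilities along the sequence:
P = 8/15 × 7/14 × 6/13 × 7/12 = 2352/32760 = 14/195.

14/195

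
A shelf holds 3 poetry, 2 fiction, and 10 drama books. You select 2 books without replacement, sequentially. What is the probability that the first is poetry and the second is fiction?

1/35

Chain rule:
P = 3/15 × 2/14 = 6/210 = 1/35.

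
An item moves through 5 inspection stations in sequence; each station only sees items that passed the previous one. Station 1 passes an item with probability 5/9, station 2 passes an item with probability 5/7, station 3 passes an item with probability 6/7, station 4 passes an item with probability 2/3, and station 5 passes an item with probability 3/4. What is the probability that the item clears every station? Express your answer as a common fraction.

25/147

Each stage is reached only if all earlier stages succeed, so
P = 5/9 × 5/7 × 6/7 × 2/3 × 3/4 = 900/5292 = 25/147.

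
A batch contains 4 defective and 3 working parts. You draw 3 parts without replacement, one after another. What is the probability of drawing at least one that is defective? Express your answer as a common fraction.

34/35

P(no defective) = 3/7 × 2/6 × 1/5 = 6/210 = 1/35.
P(at least one) = 1 − 1/35 = 34/35.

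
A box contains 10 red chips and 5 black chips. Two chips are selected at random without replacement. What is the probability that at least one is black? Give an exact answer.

P(no black) = 10/15 × 9/14 = 90/210 = 3/7.
P(at least one) = 1 − 3/7 = 4/7.

4/7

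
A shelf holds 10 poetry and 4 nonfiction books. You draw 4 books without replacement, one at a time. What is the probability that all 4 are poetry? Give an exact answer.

30/143

P(every draw is poetry) = 10/14 × 9/13 × 8/12 × 7/11 = 5040/24024 = 30/143.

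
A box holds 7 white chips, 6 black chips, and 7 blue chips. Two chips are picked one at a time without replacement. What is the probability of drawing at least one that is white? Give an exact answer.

56/95

P(no white) = 13/20 × 12/19 = 156/380 = 39/95.
P(at least one) = 1 − 39/95 = 56/95.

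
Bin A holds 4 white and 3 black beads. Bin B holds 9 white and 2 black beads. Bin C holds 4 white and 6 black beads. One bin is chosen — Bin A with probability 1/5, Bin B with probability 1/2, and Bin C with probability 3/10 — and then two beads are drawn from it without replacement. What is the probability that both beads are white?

From Bin A: P(both white) = (4/7)(3/6) = 2/7.
From Bin B: P(both white) = (9/11)(8/10) = 36/55.
From Bin C: P(both white) = (4/10)(3/9) = 2/15.
Total probability = (1/5)(2/7) + (1/2)(36/55) + (3/10)(2/15) = 817/1925.

817/1925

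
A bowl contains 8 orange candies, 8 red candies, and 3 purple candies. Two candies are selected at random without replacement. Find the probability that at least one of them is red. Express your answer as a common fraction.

P(no red) = 11/19 × 10/18 = 110/342 = 55/171.
P(at least one) = 1 − 55/171 = 116/171.

116/171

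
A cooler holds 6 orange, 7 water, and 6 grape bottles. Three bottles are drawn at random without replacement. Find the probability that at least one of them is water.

P(no water) = 12/19 × 11/18 × 10/17 = 1320/5814 = 220/969.
P(at least one) = 1 − 220/969 = 749/969.

749/969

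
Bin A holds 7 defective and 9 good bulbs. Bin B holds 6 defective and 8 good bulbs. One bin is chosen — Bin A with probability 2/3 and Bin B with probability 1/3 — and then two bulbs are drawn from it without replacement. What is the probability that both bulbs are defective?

937/5460

From Bin A: P(both defective) = (7/16)(6/15) = 7/40.
From Bin B: P(both defective) = (6/14)(5/13) = 15/91.
Total probability = (2/3)(7/40) + (1/3)(15/91) = 937/5460.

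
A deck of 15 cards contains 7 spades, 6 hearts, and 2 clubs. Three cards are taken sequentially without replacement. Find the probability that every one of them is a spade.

P(every draw is a spade) = 7/15 × 6/14 × 5/13 = 210/2730 = 1/13.

1/13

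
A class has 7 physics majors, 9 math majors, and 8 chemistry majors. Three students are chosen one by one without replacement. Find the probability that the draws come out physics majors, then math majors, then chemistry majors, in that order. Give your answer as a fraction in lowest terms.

21/506

Multiply the probability of each draw given the previous ones:
P = 7/24 × 9/23 × 8/22 = 504/12144 = 21/506.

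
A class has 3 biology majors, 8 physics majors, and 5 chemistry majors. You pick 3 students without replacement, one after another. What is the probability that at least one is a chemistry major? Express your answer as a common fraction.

P(no chemistry majors) = 11/16 × 10/15 × 9/14 = 990/3360 = 33/112.
P(at least one) = 1 − 33/112 = 79/112.

79/112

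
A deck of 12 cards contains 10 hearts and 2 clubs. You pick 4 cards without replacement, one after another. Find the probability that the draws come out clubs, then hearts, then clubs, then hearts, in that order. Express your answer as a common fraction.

Each draw changes the counts, so multiply the conditional probabilities along the sequence:
P = 2/12 × 10/11 × 1/10 × 9/9 = 180/11880 = 1/66.

1/66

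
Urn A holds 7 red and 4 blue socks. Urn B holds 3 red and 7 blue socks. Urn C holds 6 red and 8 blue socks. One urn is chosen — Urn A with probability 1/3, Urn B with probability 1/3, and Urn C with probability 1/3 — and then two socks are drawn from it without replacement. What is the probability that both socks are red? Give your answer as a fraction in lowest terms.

From Urn A: P(both red) = (7/11)(6/10) = 21/55.
From Urn B: P(both red) = (3/10)(2/9) = 1/15.
From Urn C: P(both red) = (6/14)(5/13) = 15/91.
Total probability = (1/3)(21/55) + (1/3)(1/15) + (1/3)(15/91) = 9209/45045.

9209/45045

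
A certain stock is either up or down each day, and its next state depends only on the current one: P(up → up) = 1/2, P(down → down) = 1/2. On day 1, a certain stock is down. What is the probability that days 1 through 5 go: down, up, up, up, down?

1/16

Day 1 is given. For each transition, use the conditional probability from the current state:
P(up | down) = 1/2; P(up | up) = 1/2; P(up | up) = 1/2; P(down | up) = 1/2.
P = 1/2 × 1/2 × 1/2 × 1/2 = 1/16.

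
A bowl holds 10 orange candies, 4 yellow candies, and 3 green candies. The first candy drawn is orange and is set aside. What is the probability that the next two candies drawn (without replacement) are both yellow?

After the first draw, 4 of the remaining 16 candies are yellow.
P = 4/16 × 3/15 = 12/240 = 1/20.

1/20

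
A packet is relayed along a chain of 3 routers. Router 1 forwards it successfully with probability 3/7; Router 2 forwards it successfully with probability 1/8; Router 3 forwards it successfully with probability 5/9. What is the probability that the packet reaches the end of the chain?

The events are sequential, so multiply the conditional probabilities:
P = 3/7 × 1/8 × 5/9 = 15/504 = 5/168.

5/168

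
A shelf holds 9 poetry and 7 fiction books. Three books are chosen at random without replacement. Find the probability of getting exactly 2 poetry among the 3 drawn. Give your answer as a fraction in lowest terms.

One ordering (poetry drawn first) has probability 9/16 × 8/15 × 7/14 = 504/3360 = 3/20.
There are C(3,2) = 3 such orderings, each equally likely, so P = 3 × 3/20 = 9/20.

9/20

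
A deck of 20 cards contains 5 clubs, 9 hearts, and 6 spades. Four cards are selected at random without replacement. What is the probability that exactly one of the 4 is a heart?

One ordering (a heart drawn first) has probability 9/20 × 11/19 × 10/18 × 9/17 = 8910/116280 = 99/1292.
There are C(4,1) = 4 such orderings, each equally likely, so P = 4 × 99/1292 = 99/323.

99/323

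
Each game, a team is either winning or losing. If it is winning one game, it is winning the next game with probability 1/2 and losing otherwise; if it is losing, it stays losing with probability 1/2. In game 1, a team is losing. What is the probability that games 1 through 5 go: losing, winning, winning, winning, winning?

1/16

Game 1 is given. For each transition, use the conditional probability from the current state:
P(winning | losing) = 1/2; P(winning | winning) = 1/2; P(winning | winning) = 1/2; P(winning | winning) = 1/2.
P = 1/2 × 1/2 × 1/2 × 1/2 = 1/16.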